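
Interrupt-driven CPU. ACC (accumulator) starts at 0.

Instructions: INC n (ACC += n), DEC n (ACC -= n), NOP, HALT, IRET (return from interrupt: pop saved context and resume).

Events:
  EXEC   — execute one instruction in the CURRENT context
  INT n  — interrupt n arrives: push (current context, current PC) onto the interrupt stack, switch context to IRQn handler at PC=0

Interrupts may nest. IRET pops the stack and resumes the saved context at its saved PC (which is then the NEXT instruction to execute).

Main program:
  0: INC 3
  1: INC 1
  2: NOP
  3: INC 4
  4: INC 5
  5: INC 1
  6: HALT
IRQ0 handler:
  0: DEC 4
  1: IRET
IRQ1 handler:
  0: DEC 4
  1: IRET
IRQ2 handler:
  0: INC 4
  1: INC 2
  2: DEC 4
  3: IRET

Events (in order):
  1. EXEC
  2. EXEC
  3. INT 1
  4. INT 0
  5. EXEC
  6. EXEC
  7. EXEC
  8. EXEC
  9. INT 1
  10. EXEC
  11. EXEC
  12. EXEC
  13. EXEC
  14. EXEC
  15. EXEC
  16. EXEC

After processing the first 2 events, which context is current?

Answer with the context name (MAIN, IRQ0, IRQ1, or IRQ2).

Answer: MAIN

Derivation:
Event 1 (EXEC): [MAIN] PC=0: INC 3 -> ACC=3
Event 2 (EXEC): [MAIN] PC=1: INC 1 -> ACC=4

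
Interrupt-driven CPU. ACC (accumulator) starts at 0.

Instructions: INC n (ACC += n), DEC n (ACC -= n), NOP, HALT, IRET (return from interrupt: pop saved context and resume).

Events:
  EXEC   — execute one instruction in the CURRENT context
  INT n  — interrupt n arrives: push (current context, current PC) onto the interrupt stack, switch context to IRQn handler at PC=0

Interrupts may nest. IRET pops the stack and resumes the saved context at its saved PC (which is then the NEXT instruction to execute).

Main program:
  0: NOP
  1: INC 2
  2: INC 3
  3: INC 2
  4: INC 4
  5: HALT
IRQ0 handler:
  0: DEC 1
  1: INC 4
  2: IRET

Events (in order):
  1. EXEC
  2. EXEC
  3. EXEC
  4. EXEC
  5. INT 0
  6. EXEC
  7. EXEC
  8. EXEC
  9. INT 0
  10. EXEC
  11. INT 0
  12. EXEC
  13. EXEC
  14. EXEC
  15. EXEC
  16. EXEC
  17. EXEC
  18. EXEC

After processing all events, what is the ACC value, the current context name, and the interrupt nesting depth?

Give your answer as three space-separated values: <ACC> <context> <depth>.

Answer: 20 MAIN 0

Derivation:
Event 1 (EXEC): [MAIN] PC=0: NOP
Event 2 (EXEC): [MAIN] PC=1: INC 2 -> ACC=2
Event 3 (EXEC): [MAIN] PC=2: INC 3 -> ACC=5
Event 4 (EXEC): [MAIN] PC=3: INC 2 -> ACC=7
Event 5 (INT 0): INT 0 arrives: push (MAIN, PC=4), enter IRQ0 at PC=0 (depth now 1)
Event 6 (EXEC): [IRQ0] PC=0: DEC 1 -> ACC=6
Event 7 (EXEC): [IRQ0] PC=1: INC 4 -> ACC=10
Event 8 (EXEC): [IRQ0] PC=2: IRET -> resume MAIN at PC=4 (depth now 0)
Event 9 (INT 0): INT 0 arrives: push (MAIN, PC=4), enter IRQ0 at PC=0 (depth now 1)
Event 10 (EXEC): [IRQ0] PC=0: DEC 1 -> ACC=9
Event 11 (INT 0): INT 0 arrives: push (IRQ0, PC=1), enter IRQ0 at PC=0 (depth now 2)
Event 12 (EXEC): [IRQ0] PC=0: DEC 1 -> ACC=8
Event 13 (EXEC): [IRQ0] PC=1: INC 4 -> ACC=12
Event 14 (EXEC): [IRQ0] PC=2: IRET -> resume IRQ0 at PC=1 (depth now 1)
Event 15 (EXEC): [IRQ0] PC=1: INC 4 -> ACC=16
Event 16 (EXEC): [IRQ0] PC=2: IRET -> resume MAIN at PC=4 (depth now 0)
Event 17 (EXEC): [MAIN] PC=4: INC 4 -> ACC=20
Event 18 (EXEC): [MAIN] PC=5: HALT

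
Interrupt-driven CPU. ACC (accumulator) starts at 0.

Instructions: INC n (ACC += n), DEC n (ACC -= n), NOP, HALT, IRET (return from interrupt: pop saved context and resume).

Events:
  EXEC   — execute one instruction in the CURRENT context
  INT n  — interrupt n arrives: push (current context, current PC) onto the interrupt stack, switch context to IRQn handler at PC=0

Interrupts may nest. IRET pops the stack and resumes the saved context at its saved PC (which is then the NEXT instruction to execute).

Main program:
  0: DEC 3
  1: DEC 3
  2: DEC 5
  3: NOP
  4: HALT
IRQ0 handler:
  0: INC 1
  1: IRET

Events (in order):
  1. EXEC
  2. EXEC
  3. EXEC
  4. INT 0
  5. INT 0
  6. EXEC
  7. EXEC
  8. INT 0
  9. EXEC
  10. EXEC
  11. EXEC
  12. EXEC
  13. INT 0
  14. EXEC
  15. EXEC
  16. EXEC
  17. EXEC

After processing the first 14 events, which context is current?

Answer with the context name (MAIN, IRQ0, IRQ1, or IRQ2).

Answer: IRQ0

Derivation:
Event 1 (EXEC): [MAIN] PC=0: DEC 3 -> ACC=-3
Event 2 (EXEC): [MAIN] PC=1: DEC 3 -> ACC=-6
Event 3 (EXEC): [MAIN] PC=2: DEC 5 -> ACC=-11
Event 4 (INT 0): INT 0 arrives: push (MAIN, PC=3), enter IRQ0 at PC=0 (depth now 1)
Event 5 (INT 0): INT 0 arrives: push (IRQ0, PC=0), enter IRQ0 at PC=0 (depth now 2)
Event 6 (EXEC): [IRQ0] PC=0: INC 1 -> ACC=-10
Event 7 (EXEC): [IRQ0] PC=1: IRET -> resume IRQ0 at PC=0 (depth now 1)
Event 8 (INT 0): INT 0 arrives: push (IRQ0, PC=0), enter IRQ0 at PC=0 (depth now 2)
Event 9 (EXEC): [IRQ0] PC=0: INC 1 -> ACC=-9
Event 10 (EXEC): [IRQ0] PC=1: IRET -> resume IRQ0 at PC=0 (depth now 1)
Event 11 (EXEC): [IRQ0] PC=0: INC 1 -> ACC=-8
Event 12 (EXEC): [IRQ0] PC=1: IRET -> resume MAIN at PC=3 (depth now 0)
Event 13 (INT 0): INT 0 arrives: push (MAIN, PC=3), enter IRQ0 at PC=0 (depth now 1)
Event 14 (EXEC): [IRQ0] PC=0: INC 1 -> ACC=-7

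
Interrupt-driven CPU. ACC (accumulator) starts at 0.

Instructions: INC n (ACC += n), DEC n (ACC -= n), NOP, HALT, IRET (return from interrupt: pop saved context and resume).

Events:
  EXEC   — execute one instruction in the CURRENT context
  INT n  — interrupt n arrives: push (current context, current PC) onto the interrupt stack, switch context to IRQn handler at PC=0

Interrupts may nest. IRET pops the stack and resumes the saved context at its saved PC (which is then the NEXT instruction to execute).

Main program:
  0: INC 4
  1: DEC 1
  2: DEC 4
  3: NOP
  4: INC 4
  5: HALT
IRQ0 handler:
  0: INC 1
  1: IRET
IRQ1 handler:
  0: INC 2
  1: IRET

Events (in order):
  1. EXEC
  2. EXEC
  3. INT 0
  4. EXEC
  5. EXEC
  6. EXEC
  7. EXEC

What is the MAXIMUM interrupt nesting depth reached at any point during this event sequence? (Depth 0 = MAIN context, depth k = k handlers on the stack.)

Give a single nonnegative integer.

Answer: 1

Derivation:
Event 1 (EXEC): [MAIN] PC=0: INC 4 -> ACC=4 [depth=0]
Event 2 (EXEC): [MAIN] PC=1: DEC 1 -> ACC=3 [depth=0]
Event 3 (INT 0): INT 0 arrives: push (MAIN, PC=2), enter IRQ0 at PC=0 (depth now 1) [depth=1]
Event 4 (EXEC): [IRQ0] PC=0: INC 1 -> ACC=4 [depth=1]
Event 5 (EXEC): [IRQ0] PC=1: IRET -> resume MAIN at PC=2 (depth now 0) [depth=0]
Event 6 (EXEC): [MAIN] PC=2: DEC 4 -> ACC=0 [depth=0]
Event 7 (EXEC): [MAIN] PC=3: NOP [depth=0]
Max depth observed: 1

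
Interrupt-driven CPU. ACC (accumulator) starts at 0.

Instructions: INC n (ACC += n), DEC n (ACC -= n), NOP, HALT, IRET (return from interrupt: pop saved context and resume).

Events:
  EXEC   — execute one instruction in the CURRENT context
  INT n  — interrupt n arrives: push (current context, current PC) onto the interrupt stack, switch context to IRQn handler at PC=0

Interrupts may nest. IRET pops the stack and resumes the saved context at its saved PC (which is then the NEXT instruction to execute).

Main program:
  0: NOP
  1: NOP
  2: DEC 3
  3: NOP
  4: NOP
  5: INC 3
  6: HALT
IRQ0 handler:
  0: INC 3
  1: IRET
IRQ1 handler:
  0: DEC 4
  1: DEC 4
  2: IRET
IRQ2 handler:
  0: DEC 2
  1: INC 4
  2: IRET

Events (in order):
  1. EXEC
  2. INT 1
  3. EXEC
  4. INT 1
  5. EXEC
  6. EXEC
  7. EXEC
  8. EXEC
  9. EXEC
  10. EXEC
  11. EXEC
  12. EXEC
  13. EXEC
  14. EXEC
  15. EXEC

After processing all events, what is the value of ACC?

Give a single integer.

Event 1 (EXEC): [MAIN] PC=0: NOP
Event 2 (INT 1): INT 1 arrives: push (MAIN, PC=1), enter IRQ1 at PC=0 (depth now 1)
Event 3 (EXEC): [IRQ1] PC=0: DEC 4 -> ACC=-4
Event 4 (INT 1): INT 1 arrives: push (IRQ1, PC=1), enter IRQ1 at PC=0 (depth now 2)
Event 5 (EXEC): [IRQ1] PC=0: DEC 4 -> ACC=-8
Event 6 (EXEC): [IRQ1] PC=1: DEC 4 -> ACC=-12
Event 7 (EXEC): [IRQ1] PC=2: IRET -> resume IRQ1 at PC=1 (depth now 1)
Event 8 (EXEC): [IRQ1] PC=1: DEC 4 -> ACC=-16
Event 9 (EXEC): [IRQ1] PC=2: IRET -> resume MAIN at PC=1 (depth now 0)
Event 10 (EXEC): [MAIN] PC=1: NOP
Event 11 (EXEC): [MAIN] PC=2: DEC 3 -> ACC=-19
Event 12 (EXEC): [MAIN] PC=3: NOP
Event 13 (EXEC): [MAIN] PC=4: NOP
Event 14 (EXEC): [MAIN] PC=5: INC 3 -> ACC=-16
Event 15 (EXEC): [MAIN] PC=6: HALT

Answer: -16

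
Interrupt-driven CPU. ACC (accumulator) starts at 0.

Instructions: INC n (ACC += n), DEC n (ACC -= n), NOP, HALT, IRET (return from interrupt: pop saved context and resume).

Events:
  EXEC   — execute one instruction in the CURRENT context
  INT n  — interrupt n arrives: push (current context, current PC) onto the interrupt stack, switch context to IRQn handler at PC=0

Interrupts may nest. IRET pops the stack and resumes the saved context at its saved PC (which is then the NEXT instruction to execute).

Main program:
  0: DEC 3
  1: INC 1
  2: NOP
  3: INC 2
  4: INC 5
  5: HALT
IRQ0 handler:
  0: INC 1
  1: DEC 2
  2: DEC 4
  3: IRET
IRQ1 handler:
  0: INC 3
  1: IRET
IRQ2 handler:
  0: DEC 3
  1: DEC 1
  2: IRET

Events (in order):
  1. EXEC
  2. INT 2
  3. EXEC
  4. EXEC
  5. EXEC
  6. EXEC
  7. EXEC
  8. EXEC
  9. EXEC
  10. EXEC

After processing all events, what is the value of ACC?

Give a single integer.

Answer: 1

Derivation:
Event 1 (EXEC): [MAIN] PC=0: DEC 3 -> ACC=-3
Event 2 (INT 2): INT 2 arrives: push (MAIN, PC=1), enter IRQ2 at PC=0 (depth now 1)
Event 3 (EXEC): [IRQ2] PC=0: DEC 3 -> ACC=-6
Event 4 (EXEC): [IRQ2] PC=1: DEC 1 -> ACC=-7
Event 5 (EXEC): [IRQ2] PC=2: IRET -> resume MAIN at PC=1 (depth now 0)
Event 6 (EXEC): [MAIN] PC=1: INC 1 -> ACC=-6
Event 7 (EXEC): [MAIN] PC=2: NOP
Event 8 (EXEC): [MAIN] PC=3: INC 2 -> ACC=-4
Event 9 (EXEC): [MAIN] PC=4: INC 5 -> ACC=1
Event 10 (EXEC): [MAIN] PC=5: HALT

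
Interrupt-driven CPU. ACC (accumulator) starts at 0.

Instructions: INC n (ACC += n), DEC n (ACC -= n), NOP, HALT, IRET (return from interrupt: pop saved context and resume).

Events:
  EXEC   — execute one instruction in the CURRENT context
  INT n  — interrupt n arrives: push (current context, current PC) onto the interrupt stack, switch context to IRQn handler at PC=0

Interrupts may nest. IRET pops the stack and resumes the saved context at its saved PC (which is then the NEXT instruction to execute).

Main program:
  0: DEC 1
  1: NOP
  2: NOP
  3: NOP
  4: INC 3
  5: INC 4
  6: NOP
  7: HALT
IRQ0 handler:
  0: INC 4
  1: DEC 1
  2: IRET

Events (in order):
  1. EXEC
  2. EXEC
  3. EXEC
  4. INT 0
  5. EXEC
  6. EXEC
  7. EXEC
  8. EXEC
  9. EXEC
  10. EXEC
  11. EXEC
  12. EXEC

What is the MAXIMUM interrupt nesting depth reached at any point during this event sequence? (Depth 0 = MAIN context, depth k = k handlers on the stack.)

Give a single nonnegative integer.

Answer: 1

Derivation:
Event 1 (EXEC): [MAIN] PC=0: DEC 1 -> ACC=-1 [depth=0]
Event 2 (EXEC): [MAIN] PC=1: NOP [depth=0]
Event 3 (EXEC): [MAIN] PC=2: NOP [depth=0]
Event 4 (INT 0): INT 0 arrives: push (MAIN, PC=3), enter IRQ0 at PC=0 (depth now 1) [depth=1]
Event 5 (EXEC): [IRQ0] PC=0: INC 4 -> ACC=3 [depth=1]
Event 6 (EXEC): [IRQ0] PC=1: DEC 1 -> ACC=2 [depth=1]
Event 7 (EXEC): [IRQ0] PC=2: IRET -> resume MAIN at PC=3 (depth now 0) [depth=0]
Event 8 (EXEC): [MAIN] PC=3: NOP [depth=0]
Event 9 (EXEC): [MAIN] PC=4: INC 3 -> ACC=5 [depth=0]
Event 10 (EXEC): [MAIN] PC=5: INC 4 -> ACC=9 [depth=0]
Event 11 (EXEC): [MAIN] PC=6: NOP [depth=0]
Event 12 (EXEC): [MAIN] PC=7: HALT [depth=0]
Max depth observed: 1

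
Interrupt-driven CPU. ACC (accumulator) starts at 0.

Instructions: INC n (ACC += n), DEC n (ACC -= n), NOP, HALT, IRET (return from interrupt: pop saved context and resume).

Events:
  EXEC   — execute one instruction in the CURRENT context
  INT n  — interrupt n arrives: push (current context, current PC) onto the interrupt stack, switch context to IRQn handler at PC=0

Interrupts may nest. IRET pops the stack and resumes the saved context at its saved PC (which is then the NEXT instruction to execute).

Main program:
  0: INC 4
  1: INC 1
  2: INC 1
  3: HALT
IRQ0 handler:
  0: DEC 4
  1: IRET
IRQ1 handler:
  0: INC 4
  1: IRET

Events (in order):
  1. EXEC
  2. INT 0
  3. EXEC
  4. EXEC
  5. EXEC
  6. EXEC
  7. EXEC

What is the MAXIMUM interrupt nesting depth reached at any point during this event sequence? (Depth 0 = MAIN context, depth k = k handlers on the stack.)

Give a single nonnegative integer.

Event 1 (EXEC): [MAIN] PC=0: INC 4 -> ACC=4 [depth=0]
Event 2 (INT 0): INT 0 arrives: push (MAIN, PC=1), enter IRQ0 at PC=0 (depth now 1) [depth=1]
Event 3 (EXEC): [IRQ0] PC=0: DEC 4 -> ACC=0 [depth=1]
Event 4 (EXEC): [IRQ0] PC=1: IRET -> resume MAIN at PC=1 (depth now 0) [depth=0]
Event 5 (EXEC): [MAIN] PC=1: INC 1 -> ACC=1 [depth=0]
Event 6 (EXEC): [MAIN] PC=2: INC 1 -> ACC=2 [depth=0]
Event 7 (EXEC): [MAIN] PC=3: HALT [depth=0]
Max depth observed: 1

Answer: 1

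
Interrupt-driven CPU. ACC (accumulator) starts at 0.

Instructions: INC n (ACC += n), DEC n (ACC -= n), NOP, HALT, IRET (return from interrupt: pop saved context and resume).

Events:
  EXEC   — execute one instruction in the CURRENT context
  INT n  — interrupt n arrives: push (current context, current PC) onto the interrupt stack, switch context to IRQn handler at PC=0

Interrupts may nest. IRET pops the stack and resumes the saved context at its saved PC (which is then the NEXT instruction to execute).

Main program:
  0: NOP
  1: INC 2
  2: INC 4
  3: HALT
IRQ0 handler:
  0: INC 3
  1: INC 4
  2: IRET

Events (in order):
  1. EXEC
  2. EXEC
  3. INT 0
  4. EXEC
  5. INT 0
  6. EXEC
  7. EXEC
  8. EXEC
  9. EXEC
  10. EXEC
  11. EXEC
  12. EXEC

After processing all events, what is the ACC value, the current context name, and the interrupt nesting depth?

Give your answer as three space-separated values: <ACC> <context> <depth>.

Event 1 (EXEC): [MAIN] PC=0: NOP
Event 2 (EXEC): [MAIN] PC=1: INC 2 -> ACC=2
Event 3 (INT 0): INT 0 arrives: push (MAIN, PC=2), enter IRQ0 at PC=0 (depth now 1)
Event 4 (EXEC): [IRQ0] PC=0: INC 3 -> ACC=5
Event 5 (INT 0): INT 0 arrives: push (IRQ0, PC=1), enter IRQ0 at PC=0 (depth now 2)
Event 6 (EXEC): [IRQ0] PC=0: INC 3 -> ACC=8
Event 7 (EXEC): [IRQ0] PC=1: INC 4 -> ACC=12
Event 8 (EXEC): [IRQ0] PC=2: IRET -> resume IRQ0 at PC=1 (depth now 1)
Event 9 (EXEC): [IRQ0] PC=1: INC 4 -> ACC=16
Event 10 (EXEC): [IRQ0] PC=2: IRET -> resume MAIN at PC=2 (depth now 0)
Event 11 (EXEC): [MAIN] PC=2: INC 4 -> ACC=20
Event 12 (EXEC): [MAIN] PC=3: HALT

Answer: 20 MAIN 0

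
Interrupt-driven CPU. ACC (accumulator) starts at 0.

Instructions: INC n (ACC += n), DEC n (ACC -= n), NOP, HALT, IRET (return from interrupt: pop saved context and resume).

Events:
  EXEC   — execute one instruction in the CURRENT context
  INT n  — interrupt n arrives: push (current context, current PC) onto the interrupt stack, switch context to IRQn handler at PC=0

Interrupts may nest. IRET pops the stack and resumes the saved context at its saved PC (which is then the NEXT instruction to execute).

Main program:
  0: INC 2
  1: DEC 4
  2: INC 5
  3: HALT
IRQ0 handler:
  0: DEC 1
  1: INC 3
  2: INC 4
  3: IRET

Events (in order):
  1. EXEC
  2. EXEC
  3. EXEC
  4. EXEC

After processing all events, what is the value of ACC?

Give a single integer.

Answer: 3

Derivation:
Event 1 (EXEC): [MAIN] PC=0: INC 2 -> ACC=2
Event 2 (EXEC): [MAIN] PC=1: DEC 4 -> ACC=-2
Event 3 (EXEC): [MAIN] PC=2: INC 5 -> ACC=3
Event 4 (EXEC): [MAIN] PC=3: HALT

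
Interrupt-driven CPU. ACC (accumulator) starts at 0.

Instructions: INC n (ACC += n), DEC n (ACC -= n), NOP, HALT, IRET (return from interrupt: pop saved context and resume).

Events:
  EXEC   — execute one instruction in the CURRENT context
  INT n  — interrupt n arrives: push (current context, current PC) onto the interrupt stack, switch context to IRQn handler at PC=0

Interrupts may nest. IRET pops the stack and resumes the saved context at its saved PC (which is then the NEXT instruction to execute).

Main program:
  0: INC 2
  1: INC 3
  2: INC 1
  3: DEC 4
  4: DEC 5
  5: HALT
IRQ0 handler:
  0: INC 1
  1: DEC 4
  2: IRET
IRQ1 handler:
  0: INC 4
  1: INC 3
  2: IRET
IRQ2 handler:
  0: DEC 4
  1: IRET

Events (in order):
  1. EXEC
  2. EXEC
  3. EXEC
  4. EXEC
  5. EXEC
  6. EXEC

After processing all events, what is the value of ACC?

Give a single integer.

Answer: -3

Derivation:
Event 1 (EXEC): [MAIN] PC=0: INC 2 -> ACC=2
Event 2 (EXEC): [MAIN] PC=1: INC 3 -> ACC=5
Event 3 (EXEC): [MAIN] PC=2: INC 1 -> ACC=6
Event 4 (EXEC): [MAIN] PC=3: DEC 4 -> ACC=2
Event 5 (EXEC): [MAIN] PC=4: DEC 5 -> ACC=-3
Event 6 (EXEC): [MAIN] PC=5: HALT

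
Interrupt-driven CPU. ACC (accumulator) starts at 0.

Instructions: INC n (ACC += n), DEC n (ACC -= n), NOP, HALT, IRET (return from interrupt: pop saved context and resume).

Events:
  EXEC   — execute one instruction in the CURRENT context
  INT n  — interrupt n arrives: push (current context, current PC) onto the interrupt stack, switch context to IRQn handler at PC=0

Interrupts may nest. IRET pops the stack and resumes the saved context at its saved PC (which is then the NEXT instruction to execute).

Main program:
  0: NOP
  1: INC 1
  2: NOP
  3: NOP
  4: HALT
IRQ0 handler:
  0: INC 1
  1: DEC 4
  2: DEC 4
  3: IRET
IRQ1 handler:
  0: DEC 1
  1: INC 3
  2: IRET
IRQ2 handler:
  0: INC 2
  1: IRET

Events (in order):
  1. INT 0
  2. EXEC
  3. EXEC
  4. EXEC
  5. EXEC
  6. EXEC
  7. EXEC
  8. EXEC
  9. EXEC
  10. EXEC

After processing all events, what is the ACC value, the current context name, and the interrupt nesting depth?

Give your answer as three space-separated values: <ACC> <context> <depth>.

Event 1 (INT 0): INT 0 arrives: push (MAIN, PC=0), enter IRQ0 at PC=0 (depth now 1)
Event 2 (EXEC): [IRQ0] PC=0: INC 1 -> ACC=1
Event 3 (EXEC): [IRQ0] PC=1: DEC 4 -> ACC=-3
Event 4 (EXEC): [IRQ0] PC=2: DEC 4 -> ACC=-7
Event 5 (EXEC): [IRQ0] PC=3: IRET -> resume MAIN at PC=0 (depth now 0)
Event 6 (EXEC): [MAIN] PC=0: NOP
Event 7 (EXEC): [MAIN] PC=1: INC 1 -> ACC=-6
Event 8 (EXEC): [MAIN] PC=2: NOP
Event 9 (EXEC): [MAIN] PC=3: NOP
Event 10 (EXEC): [MAIN] PC=4: HALT

Answer: -6 MAIN 0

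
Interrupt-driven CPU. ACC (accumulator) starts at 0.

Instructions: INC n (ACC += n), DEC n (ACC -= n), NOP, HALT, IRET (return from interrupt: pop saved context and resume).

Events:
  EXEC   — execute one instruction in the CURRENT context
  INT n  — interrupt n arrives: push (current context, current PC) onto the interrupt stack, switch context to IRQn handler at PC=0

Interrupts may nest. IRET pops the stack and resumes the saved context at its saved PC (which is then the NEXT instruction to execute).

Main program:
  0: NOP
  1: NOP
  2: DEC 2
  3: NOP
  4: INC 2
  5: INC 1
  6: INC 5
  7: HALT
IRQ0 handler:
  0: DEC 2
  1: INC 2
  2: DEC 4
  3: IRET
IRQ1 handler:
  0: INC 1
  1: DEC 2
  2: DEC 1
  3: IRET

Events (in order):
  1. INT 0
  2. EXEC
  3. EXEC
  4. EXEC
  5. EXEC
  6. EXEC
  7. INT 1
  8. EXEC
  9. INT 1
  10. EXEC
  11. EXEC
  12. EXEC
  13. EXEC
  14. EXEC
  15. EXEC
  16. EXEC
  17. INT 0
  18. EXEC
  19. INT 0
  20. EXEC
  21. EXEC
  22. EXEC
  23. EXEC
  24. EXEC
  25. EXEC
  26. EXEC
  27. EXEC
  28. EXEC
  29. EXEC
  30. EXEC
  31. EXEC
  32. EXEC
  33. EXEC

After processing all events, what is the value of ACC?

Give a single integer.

Event 1 (INT 0): INT 0 arrives: push (MAIN, PC=0), enter IRQ0 at PC=0 (depth now 1)
Event 2 (EXEC): [IRQ0] PC=0: DEC 2 -> ACC=-2
Event 3 (EXEC): [IRQ0] PC=1: INC 2 -> ACC=0
Event 4 (EXEC): [IRQ0] PC=2: DEC 4 -> ACC=-4
Event 5 (EXEC): [IRQ0] PC=3: IRET -> resume MAIN at PC=0 (depth now 0)
Event 6 (EXEC): [MAIN] PC=0: NOP
Event 7 (INT 1): INT 1 arrives: push (MAIN, PC=1), enter IRQ1 at PC=0 (depth now 1)
Event 8 (EXEC): [IRQ1] PC=0: INC 1 -> ACC=-3
Event 9 (INT 1): INT 1 arrives: push (IRQ1, PC=1), enter IRQ1 at PC=0 (depth now 2)
Event 10 (EXEC): [IRQ1] PC=0: INC 1 -> ACC=-2
Event 11 (EXEC): [IRQ1] PC=1: DEC 2 -> ACC=-4
Event 12 (EXEC): [IRQ1] PC=2: DEC 1 -> ACC=-5
Event 13 (EXEC): [IRQ1] PC=3: IRET -> resume IRQ1 at PC=1 (depth now 1)
Event 14 (EXEC): [IRQ1] PC=1: DEC 2 -> ACC=-7
Event 15 (EXEC): [IRQ1] PC=2: DEC 1 -> ACC=-8
Event 16 (EXEC): [IRQ1] PC=3: IRET -> resume MAIN at PC=1 (depth now 0)
Event 17 (INT 0): INT 0 arrives: push (MAIN, PC=1), enter IRQ0 at PC=0 (depth now 1)
Event 18 (EXEC): [IRQ0] PC=0: DEC 2 -> ACC=-10
Event 19 (INT 0): INT 0 arrives: push (IRQ0, PC=1), enter IRQ0 at PC=0 (depth now 2)
Event 20 (EXEC): [IRQ0] PC=0: DEC 2 -> ACC=-12
Event 21 (EXEC): [IRQ0] PC=1: INC 2 -> ACC=-10
Event 22 (EXEC): [IRQ0] PC=2: DEC 4 -> ACC=-14
Event 23 (EXEC): [IRQ0] PC=3: IRET -> resume IRQ0 at PC=1 (depth now 1)
Event 24 (EXEC): [IRQ0] PC=1: INC 2 -> ACC=-12
Event 25 (EXEC): [IRQ0] PC=2: DEC 4 -> ACC=-16
Event 26 (EXEC): [IRQ0] PC=3: IRET -> resume MAIN at PC=1 (depth now 0)
Event 27 (EXEC): [MAIN] PC=1: NOP
Event 28 (EXEC): [MAIN] PC=2: DEC 2 -> ACC=-18
Event 29 (EXEC): [MAIN] PC=3: NOP
Event 30 (EXEC): [MAIN] PC=4: INC 2 -> ACC=-16
Event 31 (EXEC): [MAIN] PC=5: INC 1 -> ACC=-15
Event 32 (EXEC): [MAIN] PC=6: INC 5 -> ACC=-10
Event 33 (EXEC): [MAIN] PC=7: HALT

Answer: -10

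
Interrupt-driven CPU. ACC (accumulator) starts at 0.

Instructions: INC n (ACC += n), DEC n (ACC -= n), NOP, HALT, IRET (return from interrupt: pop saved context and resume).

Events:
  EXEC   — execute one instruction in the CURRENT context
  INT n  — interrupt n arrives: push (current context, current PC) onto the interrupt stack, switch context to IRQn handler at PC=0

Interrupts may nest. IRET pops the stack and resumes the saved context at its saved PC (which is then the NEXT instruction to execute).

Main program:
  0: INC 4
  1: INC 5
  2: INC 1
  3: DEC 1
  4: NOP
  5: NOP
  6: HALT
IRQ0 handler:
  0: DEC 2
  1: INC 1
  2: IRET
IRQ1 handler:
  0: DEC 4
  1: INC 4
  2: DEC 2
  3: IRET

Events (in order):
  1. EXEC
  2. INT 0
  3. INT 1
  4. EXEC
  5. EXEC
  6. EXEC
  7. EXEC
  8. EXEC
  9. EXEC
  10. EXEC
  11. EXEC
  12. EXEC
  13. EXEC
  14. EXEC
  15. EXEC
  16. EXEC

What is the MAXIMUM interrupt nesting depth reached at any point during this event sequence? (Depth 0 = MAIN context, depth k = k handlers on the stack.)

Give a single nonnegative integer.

Event 1 (EXEC): [MAIN] PC=0: INC 4 -> ACC=4 [depth=0]
Event 2 (INT 0): INT 0 arrives: push (MAIN, PC=1), enter IRQ0 at PC=0 (depth now 1) [depth=1]
Event 3 (INT 1): INT 1 arrives: push (IRQ0, PC=0), enter IRQ1 at PC=0 (depth now 2) [depth=2]
Event 4 (EXEC): [IRQ1] PC=0: DEC 4 -> ACC=0 [depth=2]
Event 5 (EXEC): [IRQ1] PC=1: INC 4 -> ACC=4 [depth=2]
Event 6 (EXEC): [IRQ1] PC=2: DEC 2 -> ACC=2 [depth=2]
Event 7 (EXEC): [IRQ1] PC=3: IRET -> resume IRQ0 at PC=0 (depth now 1) [depth=1]
Event 8 (EXEC): [IRQ0] PC=0: DEC 2 -> ACC=0 [depth=1]
Event 9 (EXEC): [IRQ0] PC=1: INC 1 -> ACC=1 [depth=1]
Event 10 (EXEC): [IRQ0] PC=2: IRET -> resume MAIN at PC=1 (depth now 0) [depth=0]
Event 11 (EXEC): [MAIN] PC=1: INC 5 -> ACC=6 [depth=0]
Event 12 (EXEC): [MAIN] PC=2: INC 1 -> ACC=7 [depth=0]
Event 13 (EXEC): [MAIN] PC=3: DEC 1 -> ACC=6 [depth=0]
Event 14 (EXEC): [MAIN] PC=4: NOP [depth=0]
Event 15 (EXEC): [MAIN] PC=5: NOP [depth=0]
Event 16 (EXEC): [MAIN] PC=6: HALT [depth=0]
Max depth observed: 2

Answer: 2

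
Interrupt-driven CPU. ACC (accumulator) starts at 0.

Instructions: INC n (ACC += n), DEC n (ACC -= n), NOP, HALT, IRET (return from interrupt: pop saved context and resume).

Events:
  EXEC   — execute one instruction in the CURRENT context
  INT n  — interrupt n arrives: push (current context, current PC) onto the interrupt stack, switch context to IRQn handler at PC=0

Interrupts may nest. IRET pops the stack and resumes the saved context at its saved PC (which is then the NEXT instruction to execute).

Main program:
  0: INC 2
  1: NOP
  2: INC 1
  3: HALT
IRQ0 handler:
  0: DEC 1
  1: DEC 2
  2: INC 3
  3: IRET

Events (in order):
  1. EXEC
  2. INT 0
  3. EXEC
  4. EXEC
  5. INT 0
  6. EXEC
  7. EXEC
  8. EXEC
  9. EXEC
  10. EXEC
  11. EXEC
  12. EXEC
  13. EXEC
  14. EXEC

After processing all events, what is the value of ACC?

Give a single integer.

Answer: 3

Derivation:
Event 1 (EXEC): [MAIN] PC=0: INC 2 -> ACC=2
Event 2 (INT 0): INT 0 arrives: push (MAIN, PC=1), enter IRQ0 at PC=0 (depth now 1)
Event 3 (EXEC): [IRQ0] PC=0: DEC 1 -> ACC=1
Event 4 (EXEC): [IRQ0] PC=1: DEC 2 -> ACC=-1
Event 5 (INT 0): INT 0 arrives: push (IRQ0, PC=2), enter IRQ0 at PC=0 (depth now 2)
Event 6 (EXEC): [IRQ0] PC=0: DEC 1 -> ACC=-2
Event 7 (EXEC): [IRQ0] PC=1: DEC 2 -> ACC=-4
Event 8 (EXEC): [IRQ0] PC=2: INC 3 -> ACC=-1
Event 9 (EXEC): [IRQ0] PC=3: IRET -> resume IRQ0 at PC=2 (depth now 1)
Event 10 (EXEC): [IRQ0] PC=2: INC 3 -> ACC=2
Event 11 (EXEC): [IRQ0] PC=3: IRET -> resume MAIN at PC=1 (depth now 0)
Event 12 (EXEC): [MAIN] PC=1: NOP
Event 13 (EXEC): [MAIN] PC=2: INC 1 -> ACC=3
Event 14 (EXEC): [MAIN] PC=3: HALT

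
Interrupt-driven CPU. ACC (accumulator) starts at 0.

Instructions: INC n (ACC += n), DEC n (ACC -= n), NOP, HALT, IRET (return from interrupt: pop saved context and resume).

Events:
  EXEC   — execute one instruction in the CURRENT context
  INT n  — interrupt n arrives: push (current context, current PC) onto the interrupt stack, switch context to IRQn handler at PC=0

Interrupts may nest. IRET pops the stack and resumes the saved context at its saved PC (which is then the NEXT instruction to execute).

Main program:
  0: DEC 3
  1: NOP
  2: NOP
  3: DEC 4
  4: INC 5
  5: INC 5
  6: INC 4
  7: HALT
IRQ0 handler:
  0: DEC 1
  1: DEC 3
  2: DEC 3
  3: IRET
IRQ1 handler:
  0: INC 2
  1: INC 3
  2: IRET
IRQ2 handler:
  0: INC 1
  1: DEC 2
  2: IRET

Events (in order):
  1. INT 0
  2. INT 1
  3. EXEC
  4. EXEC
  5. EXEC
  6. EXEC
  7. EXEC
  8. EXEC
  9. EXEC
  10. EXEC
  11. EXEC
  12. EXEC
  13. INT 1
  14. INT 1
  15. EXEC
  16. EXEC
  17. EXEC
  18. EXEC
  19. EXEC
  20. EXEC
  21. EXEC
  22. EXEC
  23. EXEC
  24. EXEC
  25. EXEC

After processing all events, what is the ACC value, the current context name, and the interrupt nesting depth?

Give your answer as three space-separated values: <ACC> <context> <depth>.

Event 1 (INT 0): INT 0 arrives: push (MAIN, PC=0), enter IRQ0 at PC=0 (depth now 1)
Event 2 (INT 1): INT 1 arrives: push (IRQ0, PC=0), enter IRQ1 at PC=0 (depth now 2)
Event 3 (EXEC): [IRQ1] PC=0: INC 2 -> ACC=2
Event 4 (EXEC): [IRQ1] PC=1: INC 3 -> ACC=5
Event 5 (EXEC): [IRQ1] PC=2: IRET -> resume IRQ0 at PC=0 (depth now 1)
Event 6 (EXEC): [IRQ0] PC=0: DEC 1 -> ACC=4
Event 7 (EXEC): [IRQ0] PC=1: DEC 3 -> ACC=1
Event 8 (EXEC): [IRQ0] PC=2: DEC 3 -> ACC=-2
Event 9 (EXEC): [IRQ0] PC=3: IRET -> resume MAIN at PC=0 (depth now 0)
Event 10 (EXEC): [MAIN] PC=0: DEC 3 -> ACC=-5
Event 11 (EXEC): [MAIN] PC=1: NOP
Event 12 (EXEC): [MAIN] PC=2: NOP
Event 13 (INT 1): INT 1 arrives: push (MAIN, PC=3), enter IRQ1 at PC=0 (depth now 1)
Event 14 (INT 1): INT 1 arrives: push (IRQ1, PC=0), enter IRQ1 at PC=0 (depth now 2)
Event 15 (EXEC): [IRQ1] PC=0: INC 2 -> ACC=-3
Event 16 (EXEC): [IRQ1] PC=1: INC 3 -> ACC=0
Event 17 (EXEC): [IRQ1] PC=2: IRET -> resume IRQ1 at PC=0 (depth now 1)
Event 18 (EXEC): [IRQ1] PC=0: INC 2 -> ACC=2
Event 19 (EXEC): [IRQ1] PC=1: INC 3 -> ACC=5
Event 20 (EXEC): [IRQ1] PC=2: IRET -> resume MAIN at PC=3 (depth now 0)
Event 21 (EXEC): [MAIN] PC=3: DEC 4 -> ACC=1
Event 22 (EXEC): [MAIN] PC=4: INC 5 -> ACC=6
Event 23 (EXEC): [MAIN] PC=5: INC 5 -> ACC=11
Event 24 (EXEC): [MAIN] PC=6: INC 4 -> ACC=15
Event 25 (EXEC): [MAIN] PC=7: HALT

Answer: 15 MAIN 0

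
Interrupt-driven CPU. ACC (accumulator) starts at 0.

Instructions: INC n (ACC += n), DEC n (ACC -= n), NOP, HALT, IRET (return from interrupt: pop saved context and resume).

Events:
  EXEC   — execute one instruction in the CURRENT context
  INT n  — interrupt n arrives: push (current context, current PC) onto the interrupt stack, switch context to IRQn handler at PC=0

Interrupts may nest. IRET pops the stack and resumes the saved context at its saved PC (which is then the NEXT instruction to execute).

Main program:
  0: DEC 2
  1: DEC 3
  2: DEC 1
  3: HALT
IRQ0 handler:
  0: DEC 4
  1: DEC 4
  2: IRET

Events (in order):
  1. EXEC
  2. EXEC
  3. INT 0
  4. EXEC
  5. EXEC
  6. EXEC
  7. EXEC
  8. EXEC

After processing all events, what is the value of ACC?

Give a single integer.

Event 1 (EXEC): [MAIN] PC=0: DEC 2 -> ACC=-2
Event 2 (EXEC): [MAIN] PC=1: DEC 3 -> ACC=-5
Event 3 (INT 0): INT 0 arrives: push (MAIN, PC=2), enter IRQ0 at PC=0 (depth now 1)
Event 4 (EXEC): [IRQ0] PC=0: DEC 4 -> ACC=-9
Event 5 (EXEC): [IRQ0] PC=1: DEC 4 -> ACC=-13
Event 6 (EXEC): [IRQ0] PC=2: IRET -> resume MAIN at PC=2 (depth now 0)
Event 7 (EXEC): [MAIN] PC=2: DEC 1 -> ACC=-14
Event 8 (EXEC): [MAIN] PC=3: HALT

Answer: -14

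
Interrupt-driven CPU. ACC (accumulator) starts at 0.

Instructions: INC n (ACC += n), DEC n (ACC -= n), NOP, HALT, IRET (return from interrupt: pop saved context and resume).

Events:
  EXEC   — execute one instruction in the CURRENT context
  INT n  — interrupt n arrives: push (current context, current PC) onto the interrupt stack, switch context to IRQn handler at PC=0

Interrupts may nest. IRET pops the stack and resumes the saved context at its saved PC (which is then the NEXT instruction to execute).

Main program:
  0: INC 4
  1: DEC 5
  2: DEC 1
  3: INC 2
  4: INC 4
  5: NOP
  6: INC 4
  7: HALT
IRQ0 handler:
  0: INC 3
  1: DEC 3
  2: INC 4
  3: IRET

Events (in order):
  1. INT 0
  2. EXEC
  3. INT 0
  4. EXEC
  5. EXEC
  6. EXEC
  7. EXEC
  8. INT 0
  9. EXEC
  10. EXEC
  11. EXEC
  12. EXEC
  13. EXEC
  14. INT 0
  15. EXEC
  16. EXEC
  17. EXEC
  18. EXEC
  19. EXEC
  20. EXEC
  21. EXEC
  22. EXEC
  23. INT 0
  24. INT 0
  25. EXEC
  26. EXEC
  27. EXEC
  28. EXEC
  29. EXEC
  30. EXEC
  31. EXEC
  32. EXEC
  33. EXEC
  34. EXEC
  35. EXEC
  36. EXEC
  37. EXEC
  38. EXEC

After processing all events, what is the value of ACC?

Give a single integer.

Answer: 32

Derivation:
Event 1 (INT 0): INT 0 arrives: push (MAIN, PC=0), enter IRQ0 at PC=0 (depth now 1)
Event 2 (EXEC): [IRQ0] PC=0: INC 3 -> ACC=3
Event 3 (INT 0): INT 0 arrives: push (IRQ0, PC=1), enter IRQ0 at PC=0 (depth now 2)
Event 4 (EXEC): [IRQ0] PC=0: INC 3 -> ACC=6
Event 5 (EXEC): [IRQ0] PC=1: DEC 3 -> ACC=3
Event 6 (EXEC): [IRQ0] PC=2: INC 4 -> ACC=7
Event 7 (EXEC): [IRQ0] PC=3: IRET -> resume IRQ0 at PC=1 (depth now 1)
Event 8 (INT 0): INT 0 arrives: push (IRQ0, PC=1), enter IRQ0 at PC=0 (depth now 2)
Event 9 (EXEC): [IRQ0] PC=0: INC 3 -> ACC=10
Event 10 (EXEC): [IRQ0] PC=1: DEC 3 -> ACC=7
Event 11 (EXEC): [IRQ0] PC=2: INC 4 -> ACC=11
Event 12 (EXEC): [IRQ0] PC=3: IRET -> resume IRQ0 at PC=1 (depth now 1)
Event 13 (EXEC): [IRQ0] PC=1: DEC 3 -> ACC=8
Event 14 (INT 0): INT 0 arrives: push (IRQ0, PC=2), enter IRQ0 at PC=0 (depth now 2)
Event 15 (EXEC): [IRQ0] PC=0: INC 3 -> ACC=11
Event 16 (EXEC): [IRQ0] PC=1: DEC 3 -> ACC=8
Event 17 (EXEC): [IRQ0] PC=2: INC 4 -> ACC=12
Event 18 (EXEC): [IRQ0] PC=3: IRET -> resume IRQ0 at PC=2 (depth now 1)
Event 19 (EXEC): [IRQ0] PC=2: INC 4 -> ACC=16
Event 20 (EXEC): [IRQ0] PC=3: IRET -> resume MAIN at PC=0 (depth now 0)
Event 21 (EXEC): [MAIN] PC=0: INC 4 -> ACC=20
Event 22 (EXEC): [MAIN] PC=1: DEC 5 -> ACC=15
Event 23 (INT 0): INT 0 arrives: push (MAIN, PC=2), enter IRQ0 at PC=0 (depth now 1)
Event 24 (INT 0): INT 0 arrives: push (IRQ0, PC=0), enter IRQ0 at PC=0 (depth now 2)
Event 25 (EXEC): [IRQ0] PC=0: INC 3 -> ACC=18
Event 26 (EXEC): [IRQ0] PC=1: DEC 3 -> ACC=15
Event 27 (EXEC): [IRQ0] PC=2: INC 4 -> ACC=19
Event 28 (EXEC): [IRQ0] PC=3: IRET -> resume IRQ0 at PC=0 (depth now 1)
Event 29 (EXEC): [IRQ0] PC=0: INC 3 -> ACC=22
Event 30 (EXEC): [IRQ0] PC=1: DEC 3 -> ACC=19
Event 31 (EXEC): [IRQ0] PC=2: INC 4 -> ACC=23
Event 32 (EXEC): [IRQ0] PC=3: IRET -> resume MAIN at PC=2 (depth now 0)
Event 33 (EXEC): [MAIN] PC=2: DEC 1 -> ACC=22
Event 34 (EXEC): [MAIN] PC=3: INC 2 -> ACC=24
Event 35 (EXEC): [MAIN] PC=4: INC 4 -> ACC=28
Event 36 (EXEC): [MAIN] PC=5: NOP
Event 37 (EXEC): [MAIN] PC=6: INC 4 -> ACC=32
Event 38 (EXEC): [MAIN] PC=7: HALT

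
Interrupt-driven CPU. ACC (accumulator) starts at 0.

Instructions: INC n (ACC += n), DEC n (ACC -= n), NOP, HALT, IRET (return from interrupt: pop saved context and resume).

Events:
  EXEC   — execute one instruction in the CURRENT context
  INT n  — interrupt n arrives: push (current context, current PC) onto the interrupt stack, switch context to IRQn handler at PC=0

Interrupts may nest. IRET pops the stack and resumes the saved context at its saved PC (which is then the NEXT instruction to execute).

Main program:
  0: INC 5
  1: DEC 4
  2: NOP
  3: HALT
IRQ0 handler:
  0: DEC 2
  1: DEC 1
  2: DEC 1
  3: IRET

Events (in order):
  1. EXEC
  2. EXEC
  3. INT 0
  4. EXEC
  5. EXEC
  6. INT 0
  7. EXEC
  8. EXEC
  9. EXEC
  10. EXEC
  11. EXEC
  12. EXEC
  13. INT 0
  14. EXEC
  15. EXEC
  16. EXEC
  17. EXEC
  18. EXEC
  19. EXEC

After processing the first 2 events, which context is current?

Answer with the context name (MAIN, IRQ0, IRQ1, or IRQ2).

Event 1 (EXEC): [MAIN] PC=0: INC 5 -> ACC=5
Event 2 (EXEC): [MAIN] PC=1: DEC 4 -> ACC=1

Answer: MAIN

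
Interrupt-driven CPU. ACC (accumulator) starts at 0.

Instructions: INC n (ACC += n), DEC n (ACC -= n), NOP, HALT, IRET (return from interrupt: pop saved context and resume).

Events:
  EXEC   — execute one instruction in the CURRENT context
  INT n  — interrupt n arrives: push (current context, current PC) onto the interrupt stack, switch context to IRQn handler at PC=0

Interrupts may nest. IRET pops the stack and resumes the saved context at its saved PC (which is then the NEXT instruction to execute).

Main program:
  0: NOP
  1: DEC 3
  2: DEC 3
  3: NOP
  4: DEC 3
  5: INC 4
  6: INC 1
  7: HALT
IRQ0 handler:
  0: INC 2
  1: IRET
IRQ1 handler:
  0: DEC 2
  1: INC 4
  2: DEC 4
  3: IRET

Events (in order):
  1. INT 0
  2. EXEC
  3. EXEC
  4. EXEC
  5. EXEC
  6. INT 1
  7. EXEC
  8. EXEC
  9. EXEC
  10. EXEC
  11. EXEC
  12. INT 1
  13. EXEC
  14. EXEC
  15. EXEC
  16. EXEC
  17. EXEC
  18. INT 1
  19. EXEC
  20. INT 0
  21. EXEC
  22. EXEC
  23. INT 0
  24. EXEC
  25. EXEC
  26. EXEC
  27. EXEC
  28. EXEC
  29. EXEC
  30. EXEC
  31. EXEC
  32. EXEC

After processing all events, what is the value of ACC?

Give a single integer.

Answer: -4

Derivation:
Event 1 (INT 0): INT 0 arrives: push (MAIN, PC=0), enter IRQ0 at PC=0 (depth now 1)
Event 2 (EXEC): [IRQ0] PC=0: INC 2 -> ACC=2
Event 3 (EXEC): [IRQ0] PC=1: IRET -> resume MAIN at PC=0 (depth now 0)
Event 4 (EXEC): [MAIN] PC=0: NOP
Event 5 (EXEC): [MAIN] PC=1: DEC 3 -> ACC=-1
Event 6 (INT 1): INT 1 arrives: push (MAIN, PC=2), enter IRQ1 at PC=0 (depth now 1)
Event 7 (EXEC): [IRQ1] PC=0: DEC 2 -> ACC=-3
Event 8 (EXEC): [IRQ1] PC=1: INC 4 -> ACC=1
Event 9 (EXEC): [IRQ1] PC=2: DEC 4 -> ACC=-3
Event 10 (EXEC): [IRQ1] PC=3: IRET -> resume MAIN at PC=2 (depth now 0)
Event 11 (EXEC): [MAIN] PC=2: DEC 3 -> ACC=-6
Event 12 (INT 1): INT 1 arrives: push (MAIN, PC=3), enter IRQ1 at PC=0 (depth now 1)
Event 13 (EXEC): [IRQ1] PC=0: DEC 2 -> ACC=-8
Event 14 (EXEC): [IRQ1] PC=1: INC 4 -> ACC=-4
Event 15 (EXEC): [IRQ1] PC=2: DEC 4 -> ACC=-8
Event 16 (EXEC): [IRQ1] PC=3: IRET -> resume MAIN at PC=3 (depth now 0)
Event 17 (EXEC): [MAIN] PC=3: NOP
Event 18 (INT 1): INT 1 arrives: push (MAIN, PC=4), enter IRQ1 at PC=0 (depth now 1)
Event 19 (EXEC): [IRQ1] PC=0: DEC 2 -> ACC=-10
Event 20 (INT 0): INT 0 arrives: push (IRQ1, PC=1), enter IRQ0 at PC=0 (depth now 2)
Event 21 (EXEC): [IRQ0] PC=0: INC 2 -> ACC=-8
Event 22 (EXEC): [IRQ0] PC=1: IRET -> resume IRQ1 at PC=1 (depth now 1)
Event 23 (INT 0): INT 0 arrives: push (IRQ1, PC=1), enter IRQ0 at PC=0 (depth now 2)
Event 24 (EXEC): [IRQ0] PC=0: INC 2 -> ACC=-6
Event 25 (EXEC): [IRQ0] PC=1: IRET -> resume IRQ1 at PC=1 (depth now 1)
Event 26 (EXEC): [IRQ1] PC=1: INC 4 -> ACC=-2
Event 27 (EXEC): [IRQ1] PC=2: DEC 4 -> ACC=-6
Event 28 (EXEC): [IRQ1] PC=3: IRET -> resume MAIN at PC=4 (depth now 0)
Event 29 (EXEC): [MAIN] PC=4: DEC 3 -> ACC=-9
Event 30 (EXEC): [MAIN] PC=5: INC 4 -> ACC=-5
Event 31 (EXEC): [MAIN] PC=6: INC 1 -> ACC=-4
Event 32 (EXEC): [MAIN] PC=7: HALT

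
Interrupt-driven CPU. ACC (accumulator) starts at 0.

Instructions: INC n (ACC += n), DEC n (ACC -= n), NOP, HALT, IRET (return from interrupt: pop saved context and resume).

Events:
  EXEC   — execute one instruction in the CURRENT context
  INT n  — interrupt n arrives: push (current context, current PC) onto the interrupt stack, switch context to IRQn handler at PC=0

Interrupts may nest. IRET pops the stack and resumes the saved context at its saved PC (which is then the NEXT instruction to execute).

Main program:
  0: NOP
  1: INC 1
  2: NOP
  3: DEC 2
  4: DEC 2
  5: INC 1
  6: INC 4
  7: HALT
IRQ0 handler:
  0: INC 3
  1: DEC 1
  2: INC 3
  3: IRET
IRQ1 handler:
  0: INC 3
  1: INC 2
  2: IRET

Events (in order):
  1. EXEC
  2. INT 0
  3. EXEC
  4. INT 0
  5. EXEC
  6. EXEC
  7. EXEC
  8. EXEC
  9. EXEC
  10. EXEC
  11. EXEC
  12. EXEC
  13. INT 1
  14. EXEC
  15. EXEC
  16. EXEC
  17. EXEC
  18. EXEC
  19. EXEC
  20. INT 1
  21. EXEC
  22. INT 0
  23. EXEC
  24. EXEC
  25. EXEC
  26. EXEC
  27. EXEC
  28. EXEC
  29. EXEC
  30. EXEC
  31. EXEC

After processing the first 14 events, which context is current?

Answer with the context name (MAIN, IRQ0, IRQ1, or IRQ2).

Event 1 (EXEC): [MAIN] PC=0: NOP
Event 2 (INT 0): INT 0 arrives: push (MAIN, PC=1), enter IRQ0 at PC=0 (depth now 1)
Event 3 (EXEC): [IRQ0] PC=0: INC 3 -> ACC=3
Event 4 (INT 0): INT 0 arrives: push (IRQ0, PC=1), enter IRQ0 at PC=0 (depth now 2)
Event 5 (EXEC): [IRQ0] PC=0: INC 3 -> ACC=6
Event 6 (EXEC): [IRQ0] PC=1: DEC 1 -> ACC=5
Event 7 (EXEC): [IRQ0] PC=2: INC 3 -> ACC=8
Event 8 (EXEC): [IRQ0] PC=3: IRET -> resume IRQ0 at PC=1 (depth now 1)
Event 9 (EXEC): [IRQ0] PC=1: DEC 1 -> ACC=7
Event 10 (EXEC): [IRQ0] PC=2: INC 3 -> ACC=10
Event 11 (EXEC): [IRQ0] PC=3: IRET -> resume MAIN at PC=1 (depth now 0)
Event 12 (EXEC): [MAIN] PC=1: INC 1 -> ACC=11
Event 13 (INT 1): INT 1 arrives: push (MAIN, PC=2), enter IRQ1 at PC=0 (depth now 1)
Event 14 (EXEC): [IRQ1] PC=0: INC 3 -> ACC=14

Answer: IRQ1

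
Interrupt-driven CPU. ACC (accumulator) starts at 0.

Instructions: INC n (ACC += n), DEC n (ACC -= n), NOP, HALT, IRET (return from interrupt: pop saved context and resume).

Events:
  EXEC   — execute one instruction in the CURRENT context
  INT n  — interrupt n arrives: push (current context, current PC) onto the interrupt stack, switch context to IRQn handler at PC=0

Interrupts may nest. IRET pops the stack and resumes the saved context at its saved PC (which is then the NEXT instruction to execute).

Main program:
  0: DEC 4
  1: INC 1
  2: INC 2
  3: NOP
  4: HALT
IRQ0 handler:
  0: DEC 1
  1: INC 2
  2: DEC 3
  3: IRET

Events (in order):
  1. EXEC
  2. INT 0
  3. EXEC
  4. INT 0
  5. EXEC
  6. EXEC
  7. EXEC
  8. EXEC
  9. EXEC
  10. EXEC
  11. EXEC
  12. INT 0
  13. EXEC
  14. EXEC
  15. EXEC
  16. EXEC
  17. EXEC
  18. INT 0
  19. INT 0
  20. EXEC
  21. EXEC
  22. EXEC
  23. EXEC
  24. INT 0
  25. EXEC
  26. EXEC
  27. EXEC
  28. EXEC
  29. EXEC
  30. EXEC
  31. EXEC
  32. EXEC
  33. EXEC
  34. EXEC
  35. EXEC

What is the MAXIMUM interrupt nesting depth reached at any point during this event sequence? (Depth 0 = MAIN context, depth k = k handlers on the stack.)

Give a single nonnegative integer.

Answer: 2

Derivation:
Event 1 (EXEC): [MAIN] PC=0: DEC 4 -> ACC=-4 [depth=0]
Event 2 (INT 0): INT 0 arrives: push (MAIN, PC=1), enter IRQ0 at PC=0 (depth now 1) [depth=1]
Event 3 (EXEC): [IRQ0] PC=0: DEC 1 -> ACC=-5 [depth=1]
Event 4 (INT 0): INT 0 arrives: push (IRQ0, PC=1), enter IRQ0 at PC=0 (depth now 2) [depth=2]
Event 5 (EXEC): [IRQ0] PC=0: DEC 1 -> ACC=-6 [depth=2]
Event 6 (EXEC): [IRQ0] PC=1: INC 2 -> ACC=-4 [depth=2]
Event 7 (EXEC): [IRQ0] PC=2: DEC 3 -> ACC=-7 [depth=2]
Event 8 (EXEC): [IRQ0] PC=3: IRET -> resume IRQ0 at PC=1 (depth now 1) [depth=1]
Event 9 (EXEC): [IRQ0] PC=1: INC 2 -> ACC=-5 [depth=1]
Event 10 (EXEC): [IRQ0] PC=2: DEC 3 -> ACC=-8 [depth=1]
Event 11 (EXEC): [IRQ0] PC=3: IRET -> resume MAIN at PC=1 (depth now 0) [depth=0]
Event 12 (INT 0): INT 0 arrives: push (MAIN, PC=1), enter IRQ0 at PC=0 (depth now 1) [depth=1]
Event 13 (EXEC): [IRQ0] PC=0: DEC 1 -> ACC=-9 [depth=1]
Event 14 (EXEC): [IRQ0] PC=1: INC 2 -> ACC=-7 [depth=1]
Event 15 (EXEC): [IRQ0] PC=2: DEC 3 -> ACC=-10 [depth=1]
Event 16 (EXEC): [IRQ0] PC=3: IRET -> resume MAIN at PC=1 (depth now 0) [depth=0]
Event 17 (EXEC): [MAIN] PC=1: INC 1 -> ACC=-9 [depth=0]
Event 18 (INT 0): INT 0 arrives: push (MAIN, PC=2), enter IRQ0 at PC=0 (depth now 1) [depth=1]
Event 19 (INT 0): INT 0 arrives: push (IRQ0, PC=0), enter IRQ0 at PC=0 (depth now 2) [depth=2]
Event 20 (EXEC): [IRQ0] PC=0: DEC 1 -> ACC=-10 [depth=2]
Event 21 (EXEC): [IRQ0] PC=1: INC 2 -> ACC=-8 [depth=2]
Event 22 (EXEC): [IRQ0] PC=2: DEC 3 -> ACC=-11 [depth=2]
Event 23 (EXEC): [IRQ0] PC=3: IRET -> resume IRQ0 at PC=0 (depth now 1) [depth=1]
Event 24 (INT 0): INT 0 arrives: push (IRQ0, PC=0), enter IRQ0 at PC=0 (depth now 2) [depth=2]
Event 25 (EXEC): [IRQ0] PC=0: DEC 1 -> ACC=-12 [depth=2]
Event 26 (EXEC): [IRQ0] PC=1: INC 2 -> ACC=-10 [depth=2]
Event 27 (EXEC): [IRQ0] PC=2: DEC 3 -> ACC=-13 [depth=2]
Event 28 (EXEC): [IRQ0] PC=3: IRET -> resume IRQ0 at PC=0 (depth now 1) [depth=1]
Event 29 (EXEC): [IRQ0] PC=0: DEC 1 -> ACC=-14 [depth=1]
Event 30 (EXEC): [IRQ0] PC=1: INC 2 -> ACC=-12 [depth=1]
Event 31 (EXEC): [IRQ0] PC=2: DEC 3 -> ACC=-15 [depth=1]
Event 32 (EXEC): [IRQ0] PC=3: IRET -> resume MAIN at PC=2 (depth now 0) [depth=0]
Event 33 (EXEC): [MAIN] PC=2: INC 2 -> ACC=-13 [depth=0]
Event 34 (EXEC): [MAIN] PC=3: NOP [depth=0]
Event 35 (EXEC): [MAIN] PC=4: HALT [depth=0]
Max depth observed: 2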